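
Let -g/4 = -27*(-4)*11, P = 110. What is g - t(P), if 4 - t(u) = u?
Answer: -4646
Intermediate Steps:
t(u) = 4 - u
g = -4752 (g = -4*(-27*(-4))*11 = -432*11 = -4*1188 = -4752)
g - t(P) = -4752 - (4 - 1*110) = -4752 - (4 - 110) = -4752 - 1*(-106) = -4752 + 106 = -4646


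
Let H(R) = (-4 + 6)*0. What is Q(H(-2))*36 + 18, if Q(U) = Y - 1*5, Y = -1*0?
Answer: -162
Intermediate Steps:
Y = 0
H(R) = 0 (H(R) = 2*0 = 0)
Q(U) = -5 (Q(U) = 0 - 1*5 = 0 - 5 = -5)
Q(H(-2))*36 + 18 = -5*36 + 18 = -180 + 18 = -162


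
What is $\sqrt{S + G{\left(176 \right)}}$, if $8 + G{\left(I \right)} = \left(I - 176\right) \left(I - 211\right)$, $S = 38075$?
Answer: $\sqrt{38067} \approx 195.11$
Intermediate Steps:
$G{\left(I \right)} = -8 + \left(-211 + I\right) \left(-176 + I\right)$ ($G{\left(I \right)} = -8 + \left(I - 176\right) \left(I - 211\right) = -8 + \left(-176 + I\right) \left(-211 + I\right) = -8 + \left(-211 + I\right) \left(-176 + I\right)$)
$\sqrt{S + G{\left(176 \right)}} = \sqrt{38075 + \left(37128 + 176^{2} - 68112\right)} = \sqrt{38075 + \left(37128 + 30976 - 68112\right)} = \sqrt{38075 - 8} = \sqrt{38067}$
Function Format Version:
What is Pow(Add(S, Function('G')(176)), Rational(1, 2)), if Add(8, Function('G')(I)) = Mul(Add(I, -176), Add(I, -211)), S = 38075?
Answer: Pow(38067, Rational(1, 2)) ≈ 195.11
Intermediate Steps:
Function('G')(I) = Add(-8, Mul(Add(-211, I), Add(-176, I))) (Function('G')(I) = Add(-8, Mul(Add(I, -176), Add(I, -211))) = Add(-8, Mul(Add(-176, I), Add(-211, I))) = Add(-8, Mul(Add(-211, I), Add(-176, I))))
Pow(Add(S, Function('G')(176)), Rational(1, 2)) = Pow(Add(38075, Add(37128, Pow(176, 2), Mul(-387, 176))), Rational(1, 2)) = Pow(Add(38075, Add(37128, 30976, -68112)), Rational(1, 2)) = Pow(Add(38075, -8), Rational(1, 2)) = Pow(38067, Rational(1, 2))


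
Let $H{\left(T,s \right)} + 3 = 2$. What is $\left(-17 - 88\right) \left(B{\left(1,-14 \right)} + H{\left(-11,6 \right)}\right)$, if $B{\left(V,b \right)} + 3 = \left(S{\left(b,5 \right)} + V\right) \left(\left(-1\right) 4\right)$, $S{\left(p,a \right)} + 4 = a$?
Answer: $1260$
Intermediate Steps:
$H{\left(T,s \right)} = -1$ ($H{\left(T,s \right)} = -3 + 2 = -1$)
$S{\left(p,a \right)} = -4 + a$
$B{\left(V,b \right)} = -7 - 4 V$ ($B{\left(V,b \right)} = -3 + \left(\left(-4 + 5\right) + V\right) \left(\left(-1\right) 4\right) = -3 + \left(1 + V\right) \left(-4\right) = -3 - \left(4 + 4 V\right) = -7 - 4 V$)
$\left(-17 - 88\right) \left(B{\left(1,-14 \right)} + H{\left(-11,6 \right)}\right) = \left(-17 - 88\right) \left(\left(-7 - 4\right) - 1\right) = - 105 \left(\left(-7 - 4\right) - 1\right) = - 105 \left(-11 - 1\right) = \left(-105\right) \left(-12\right) = 1260$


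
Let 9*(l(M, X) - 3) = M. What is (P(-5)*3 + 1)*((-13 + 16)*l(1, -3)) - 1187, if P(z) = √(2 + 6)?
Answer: -3533/3 + 56*√2 ≈ -1098.5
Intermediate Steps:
l(M, X) = 3 + M/9
P(z) = 2*√2 (P(z) = √8 = 2*√2)
(P(-5)*3 + 1)*((-13 + 16)*l(1, -3)) - 1187 = ((2*√2)*3 + 1)*((-13 + 16)*(3 + (⅑)*1)) - 1187 = (6*√2 + 1)*(3*(3 + ⅑)) - 1187 = (1 + 6*√2)*(3*(28/9)) - 1187 = (1 + 6*√2)*(28/3) - 1187 = (28/3 + 56*√2) - 1187 = -3533/3 + 56*√2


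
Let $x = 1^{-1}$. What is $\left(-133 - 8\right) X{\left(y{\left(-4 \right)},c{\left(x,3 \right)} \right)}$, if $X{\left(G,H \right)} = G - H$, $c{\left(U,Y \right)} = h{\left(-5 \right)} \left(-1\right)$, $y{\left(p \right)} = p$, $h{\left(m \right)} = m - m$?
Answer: $564$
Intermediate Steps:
$h{\left(m \right)} = 0$
$x = 1$
$c{\left(U,Y \right)} = 0$ ($c{\left(U,Y \right)} = 0 \left(-1\right) = 0$)
$\left(-133 - 8\right) X{\left(y{\left(-4 \right)},c{\left(x,3 \right)} \right)} = \left(-133 - 8\right) \left(-4 - 0\right) = - 141 \left(-4 + 0\right) = \left(-141\right) \left(-4\right) = 564$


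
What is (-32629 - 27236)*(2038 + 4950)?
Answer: -418336620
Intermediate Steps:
(-32629 - 27236)*(2038 + 4950) = -59865*6988 = -418336620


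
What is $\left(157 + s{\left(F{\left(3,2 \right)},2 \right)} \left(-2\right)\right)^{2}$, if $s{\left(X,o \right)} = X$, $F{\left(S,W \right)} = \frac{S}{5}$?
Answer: $\frac{606841}{25} \approx 24274.0$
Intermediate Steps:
$F{\left(S,W \right)} = \frac{S}{5}$ ($F{\left(S,W \right)} = S \frac{1}{5} = \frac{S}{5}$)
$\left(157 + s{\left(F{\left(3,2 \right)},2 \right)} \left(-2\right)\right)^{2} = \left(157 + \frac{1}{5} \cdot 3 \left(-2\right)\right)^{2} = \left(157 + \frac{3}{5} \left(-2\right)\right)^{2} = \left(157 - \frac{6}{5}\right)^{2} = \left(\frac{779}{5}\right)^{2} = \frac{606841}{25}$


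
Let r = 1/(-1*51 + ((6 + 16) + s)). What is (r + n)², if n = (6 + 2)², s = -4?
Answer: 4456321/1089 ≈ 4092.1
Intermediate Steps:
r = -1/33 (r = 1/(-1*51 + ((6 + 16) - 4)) = 1/(-51 + (22 - 4)) = 1/(-51 + 18) = 1/(-33) = -1/33 ≈ -0.030303)
n = 64 (n = 8² = 64)
(r + n)² = (-1/33 + 64)² = (2111/33)² = 4456321/1089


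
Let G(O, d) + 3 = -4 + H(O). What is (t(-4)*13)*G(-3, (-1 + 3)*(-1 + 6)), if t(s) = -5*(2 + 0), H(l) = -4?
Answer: 1430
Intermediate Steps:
t(s) = -10 (t(s) = -5*2 = -10)
G(O, d) = -11 (G(O, d) = -3 + (-4 - 4) = -3 - 8 = -11)
(t(-4)*13)*G(-3, (-1 + 3)*(-1 + 6)) = -10*13*(-11) = -130*(-11) = 1430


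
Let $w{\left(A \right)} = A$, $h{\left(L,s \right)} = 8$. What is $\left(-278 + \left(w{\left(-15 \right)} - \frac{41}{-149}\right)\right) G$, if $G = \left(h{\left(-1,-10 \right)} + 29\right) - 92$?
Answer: $\frac{2398880}{149} \approx 16100.0$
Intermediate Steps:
$G = -55$ ($G = \left(8 + 29\right) - 92 = 37 - 92 = -55$)
$\left(-278 + \left(w{\left(-15 \right)} - \frac{41}{-149}\right)\right) G = \left(-278 - \left(15 + \frac{41}{-149}\right)\right) \left(-55\right) = \left(-278 - \frac{2194}{149}\right) \left(-55\right) = \left(- \frac{43616}{149}\right) \left(-55\right) = \frac{2398880}{149}$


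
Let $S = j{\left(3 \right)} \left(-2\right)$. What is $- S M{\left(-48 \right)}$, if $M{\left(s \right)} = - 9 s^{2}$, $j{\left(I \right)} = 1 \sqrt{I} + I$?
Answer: $-124416 - 41472 \sqrt{3} \approx -1.9625 \cdot 10^{5}$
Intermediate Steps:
$j{\left(I \right)} = I + \sqrt{I}$ ($j{\left(I \right)} = \sqrt{I} + I = I + \sqrt{I}$)
$S = -6 - 2 \sqrt{3}$ ($S = \left(3 + \sqrt{3}\right) \left(-2\right) = -6 - 2 \sqrt{3} \approx -9.4641$)
$- S M{\left(-48 \right)} = - \left(-6 - 2 \sqrt{3}\right) \left(- 9 \left(-48\right)^{2}\right) = - \left(-6 - 2 \sqrt{3}\right) \left(\left(-9\right) 2304\right) = - \left(-6 - 2 \sqrt{3}\right) \left(-20736\right) = - (124416 + 41472 \sqrt{3}) = -124416 - 41472 \sqrt{3}$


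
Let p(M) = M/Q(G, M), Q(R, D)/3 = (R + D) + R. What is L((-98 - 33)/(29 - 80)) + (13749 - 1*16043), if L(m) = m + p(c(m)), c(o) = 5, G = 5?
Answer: -350572/153 ≈ -2291.3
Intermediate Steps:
Q(R, D) = 3*D + 6*R (Q(R, D) = 3*((R + D) + R) = 3*((D + R) + R) = 3*(D + 2*R) = 3*D + 6*R)
p(M) = M/(30 + 3*M) (p(M) = M/(3*M + 6*5) = M/(3*M + 30) = M/(30 + 3*M))
L(m) = ⅑ + m (L(m) = m + (⅓)*5/(10 + 5) = m + (⅓)*5/15 = m + (⅓)*5*(1/15) = m + ⅑ = ⅑ + m)
L((-98 - 33)/(29 - 80)) + (13749 - 1*16043) = (⅑ + (-98 - 33)/(29 - 80)) + (13749 - 1*16043) = (⅑ - 131/(-51)) + (13749 - 16043) = (⅑ - 131*(-1/51)) - 2294 = (⅑ + 131/51) - 2294 = 410/153 - 2294 = -350572/153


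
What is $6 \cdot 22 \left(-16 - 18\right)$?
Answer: $-4488$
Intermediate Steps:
$6 \cdot 22 \left(-16 - 18\right) = 132 \left(-16 - 18\right) = 132 \left(-34\right) = -4488$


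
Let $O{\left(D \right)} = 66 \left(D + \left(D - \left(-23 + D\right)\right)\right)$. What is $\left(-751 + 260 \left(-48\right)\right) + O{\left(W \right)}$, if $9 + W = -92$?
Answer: $-18379$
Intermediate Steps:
$W = -101$ ($W = -9 - 92 = -101$)
$O{\left(D \right)} = 1518 + 66 D$ ($O{\left(D \right)} = 66 \left(D + 23\right) = 66 \left(23 + D\right) = 1518 + 66 D$)
$\left(-751 + 260 \left(-48\right)\right) + O{\left(W \right)} = \left(-751 + 260 \left(-48\right)\right) + \left(1518 + 66 \left(-101\right)\right) = \left(-751 - 12480\right) + \left(1518 - 6666\right) = -13231 - 5148 = -18379$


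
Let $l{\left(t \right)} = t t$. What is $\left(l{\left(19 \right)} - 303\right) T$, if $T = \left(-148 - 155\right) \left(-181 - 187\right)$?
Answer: $6467232$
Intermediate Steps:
$l{\left(t \right)} = t^{2}$
$T = 111504$ ($T = \left(-303\right) \left(-368\right) = 111504$)
$\left(l{\left(19 \right)} - 303\right) T = \left(19^{2} - 303\right) 111504 = \left(361 - 303\right) 111504 = 58 \cdot 111504 = 6467232$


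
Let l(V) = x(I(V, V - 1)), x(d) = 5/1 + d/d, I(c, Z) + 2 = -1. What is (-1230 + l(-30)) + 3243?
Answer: 2019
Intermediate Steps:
I(c, Z) = -3 (I(c, Z) = -2 - 1 = -3)
x(d) = 6 (x(d) = 5*1 + 1 = 5 + 1 = 6)
l(V) = 6
(-1230 + l(-30)) + 3243 = (-1230 + 6) + 3243 = -1224 + 3243 = 2019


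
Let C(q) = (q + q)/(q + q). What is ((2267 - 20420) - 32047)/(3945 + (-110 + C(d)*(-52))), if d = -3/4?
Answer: -50200/3783 ≈ -13.270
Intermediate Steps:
d = -3/4 (d = -3*1/4 = -3/4 ≈ -0.75000)
C(q) = 1 (C(q) = (2*q)/((2*q)) = (2*q)*(1/(2*q)) = 1)
((2267 - 20420) - 32047)/(3945 + (-110 + C(d)*(-52))) = ((2267 - 20420) - 32047)/(3945 + (-110 + 1*(-52))) = (-18153 - 32047)/(3945 + (-110 - 52)) = -50200/(3945 - 162) = -50200/3783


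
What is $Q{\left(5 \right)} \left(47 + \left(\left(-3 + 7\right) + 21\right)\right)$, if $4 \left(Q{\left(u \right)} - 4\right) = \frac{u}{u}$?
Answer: $306$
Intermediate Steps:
$Q{\left(u \right)} = \frac{17}{4}$ ($Q{\left(u \right)} = 4 + \frac{u \frac{1}{u}}{4} = 4 + \frac{1}{4} \cdot 1 = 4 + \frac{1}{4} = \frac{17}{4}$)
$Q{\left(5 \right)} \left(47 + \left(\left(-3 + 7\right) + 21\right)\right) = \frac{17 \left(47 + \left(\left(-3 + 7\right) + 21\right)\right)}{4} = \frac{17 \left(47 + \left(4 + 21\right)\right)}{4} = \frac{17 \left(47 + 25\right)}{4} = \frac{17}{4} \cdot 72 = 306$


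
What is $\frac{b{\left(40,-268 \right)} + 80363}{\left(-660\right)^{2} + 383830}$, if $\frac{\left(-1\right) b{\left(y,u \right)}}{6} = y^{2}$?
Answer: $\frac{70763}{819430} \approx 0.086356$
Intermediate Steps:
$b{\left(y,u \right)} = - 6 y^{2}$
$\frac{b{\left(40,-268 \right)} + 80363}{\left(-660\right)^{2} + 383830} = \frac{- 6 \cdot 40^{2} + 80363}{\left(-660\right)^{2} + 383830} = \frac{\left(-6\right) 1600 + 80363}{435600 + 383830} = \frac{-9600 + 80363}{819430} = 70763 \cdot \frac{1}{819430} = \frac{70763}{819430}$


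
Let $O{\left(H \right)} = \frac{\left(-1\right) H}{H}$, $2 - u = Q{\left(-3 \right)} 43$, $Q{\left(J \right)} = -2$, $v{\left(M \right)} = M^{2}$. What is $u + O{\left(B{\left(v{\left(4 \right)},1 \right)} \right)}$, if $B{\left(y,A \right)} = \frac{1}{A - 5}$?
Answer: $87$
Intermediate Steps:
$B{\left(y,A \right)} = \frac{1}{-5 + A}$
$u = 88$ ($u = 2 - \left(-2\right) 43 = 2 - -86 = 2 + 86 = 88$)
$O{\left(H \right)} = -1$
$u + O{\left(B{\left(v{\left(4 \right)},1 \right)} \right)} = 88 - 1 = 87$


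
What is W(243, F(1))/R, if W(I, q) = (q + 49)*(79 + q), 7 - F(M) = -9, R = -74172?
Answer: -6175/74172 ≈ -0.083252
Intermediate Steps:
F(M) = 16 (F(M) = 7 - 1*(-9) = 7 + 9 = 16)
W(I, q) = (49 + q)*(79 + q)
W(243, F(1))/R = (3871 + 16² + 128*16)/(-74172) = (3871 + 256 + 2048)*(-1/74172) = 6175*(-1/74172) = -6175/74172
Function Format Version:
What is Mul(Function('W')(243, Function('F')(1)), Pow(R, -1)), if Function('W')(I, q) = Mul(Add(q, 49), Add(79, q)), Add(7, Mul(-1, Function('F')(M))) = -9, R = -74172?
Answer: Rational(-6175, 74172) ≈ -0.083252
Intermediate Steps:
Function('F')(M) = 16 (Function('F')(M) = Add(7, Mul(-1, -9)) = Add(7, 9) = 16)
Function('W')(I, q) = Mul(Add(49, q), Add(79, q))
Mul(Function('W')(243, Function('F')(1)), Pow(R, -1)) = Mul(Add(3871, Pow(16, 2), Mul(128, 16)), Pow(-74172, -1)) = Mul(Add(3871, 256, 2048), Rational(-1, 74172)) = Mul(6175, Rational(-1, 74172)) = Rational(-6175, 74172)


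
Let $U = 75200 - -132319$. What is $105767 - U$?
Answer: $-101752$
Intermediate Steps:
$U = 207519$ ($U = 75200 + 132319 = 207519$)
$105767 - U = 105767 - 207519 = -101752$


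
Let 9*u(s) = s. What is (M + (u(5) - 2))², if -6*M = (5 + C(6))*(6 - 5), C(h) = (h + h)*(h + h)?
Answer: 223729/324 ≈ 690.52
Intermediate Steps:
u(s) = s/9
C(h) = 4*h² (C(h) = (2*h)*(2*h) = 4*h²)
M = -149/6 (M = -(5 + 4*6²)*(6 - 5)/6 = -(5 + 4*36)/6 = -(5 + 144)/6 = -149/6 ≈ -24.833)
(M + (u(5) - 2))² = (-149/6 + ((⅑)*5 - 2))² = (-149/6 + (5/9 - 2))² = (-149/6 - 13/9)² = (-473/18)² = 223729/324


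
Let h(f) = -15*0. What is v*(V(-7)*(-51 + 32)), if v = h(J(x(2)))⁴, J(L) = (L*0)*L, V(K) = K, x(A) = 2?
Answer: 0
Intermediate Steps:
J(L) = 0 (J(L) = 0*L = 0)
h(f) = 0 (h(f) = -5*0 = 0)
v = 0 (v = 0⁴ = 0)
v*(V(-7)*(-51 + 32)) = 0*(-7*(-51 + 32)) = 0*(-7*(-19)) = 0*133 = 0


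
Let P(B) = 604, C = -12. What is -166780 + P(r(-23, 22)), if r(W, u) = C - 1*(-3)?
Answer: -166176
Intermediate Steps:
r(W, u) = -9 (r(W, u) = -12 - 1*(-3) = -12 + 3 = -9)
-166780 + P(r(-23, 22)) = -166780 + 604 = -166176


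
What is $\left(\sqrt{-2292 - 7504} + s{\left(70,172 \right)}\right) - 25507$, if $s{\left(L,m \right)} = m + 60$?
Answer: $-25275 + 2 i \sqrt{2449} \approx -25275.0 + 98.975 i$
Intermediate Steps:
$s{\left(L,m \right)} = 60 + m$
$\left(\sqrt{-2292 - 7504} + s{\left(70,172 \right)}\right) - 25507 = \left(\sqrt{-2292 - 7504} + \left(60 + 172\right)\right) - 25507 = \left(\sqrt{-2292 - 7504} + 232\right) - 25507 = \left(\sqrt{-9796} + 232\right) - 25507 = \left(2 i \sqrt{2449} + 232\right) - 25507 = \left(232 + 2 i \sqrt{2449}\right) - 25507 = -25275 + 2 i \sqrt{2449}$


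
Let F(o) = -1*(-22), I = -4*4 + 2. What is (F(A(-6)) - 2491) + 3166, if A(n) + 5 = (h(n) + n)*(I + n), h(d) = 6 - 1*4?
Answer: 697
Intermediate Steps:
h(d) = 2 (h(d) = 6 - 4 = 2)
I = -14 (I = -16 + 2 = -14)
A(n) = -5 + (-14 + n)*(2 + n) (A(n) = -5 + (2 + n)*(-14 + n) = -5 + (-14 + n)*(2 + n))
F(o) = 22
(F(A(-6)) - 2491) + 3166 = (22 - 2491) + 3166 = -2469 + 3166 = 697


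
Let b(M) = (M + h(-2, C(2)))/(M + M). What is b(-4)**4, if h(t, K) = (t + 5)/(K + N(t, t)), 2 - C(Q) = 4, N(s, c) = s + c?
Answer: 6561/65536 ≈ 0.10011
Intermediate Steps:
N(s, c) = c + s
C(Q) = -2 (C(Q) = 2 - 1*4 = 2 - 4 = -2)
h(t, K) = (5 + t)/(K + 2*t) (h(t, K) = (t + 5)/(K + (t + t)) = (5 + t)/(K + 2*t))
b(M) = (-1/2 + M)/(2*M) (b(M) = (M + (5 - 2)/(-2 + 2*(-2)))/(M + M) = (M + 3/(-2 - 4))/((2*M)) = (M + 3/(-6))*(1/(2*M)) = (M - 1/6*3)*(1/(2*M)) = (M - 1/2)*(1/(2*M)) = (-1/2 + M)*(1/(2*M)) = (-1/2 + M)/(2*M))
b(-4)**4 = ((1/4)*(-1 + 2*(-4))/(-4))**4 = ((1/4)*(-1/4)*(-1 - 8))**4 = ((1/4)*(-1/4)*(-9))**4 = (9/16)**4 = 6561/65536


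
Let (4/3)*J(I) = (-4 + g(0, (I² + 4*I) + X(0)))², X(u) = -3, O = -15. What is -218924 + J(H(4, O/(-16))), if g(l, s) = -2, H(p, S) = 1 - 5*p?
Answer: -218897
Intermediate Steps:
J(I) = 27 (J(I) = 3*(-4 - 2)²/4 = (¾)*(-6)² = (¾)*36 = 27)
-218924 + J(H(4, O/(-16))) = -218924 + 27 = -218897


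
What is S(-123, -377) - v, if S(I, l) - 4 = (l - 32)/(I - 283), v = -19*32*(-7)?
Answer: -1725903/406 ≈ -4251.0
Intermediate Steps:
v = 4256 (v = -608*(-7) = 4256)
S(I, l) = 4 + (-32 + l)/(-283 + I) (S(I, l) = 4 + (l - 32)/(I - 283) = 4 + (-32 + l)/(-283 + I))
S(-123, -377) - v = (-1164 - 377 + 4*(-123))/(-283 - 123) - 1*4256 = (-1164 - 377 - 492)/(-406) - 4256 = -1/406*(-2033) - 4256 = 2033/406 - 4256 = -1725903/406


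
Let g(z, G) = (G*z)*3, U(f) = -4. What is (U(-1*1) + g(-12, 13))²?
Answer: 222784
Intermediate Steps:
g(z, G) = 3*G*z
(U(-1*1) + g(-12, 13))² = (-4 + 3*13*(-12))² = (-4 - 468)² = (-472)² = 222784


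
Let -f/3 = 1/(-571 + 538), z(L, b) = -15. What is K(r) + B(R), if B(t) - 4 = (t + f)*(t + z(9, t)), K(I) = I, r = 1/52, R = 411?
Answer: 8465393/52 ≈ 1.6280e+5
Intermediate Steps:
r = 1/52 ≈ 0.019231
f = 1/11 (f = -3/(-571 + 538) = -3/(-33) = -3*(-1/33) = 1/11 ≈ 0.090909)
B(t) = 4 + (-15 + t)*(1/11 + t) (B(t) = 4 + (t + 1/11)*(t - 15) = 4 + (1/11 + t)*(-15 + t) = 4 + (-15 + t)*(1/11 + t))
K(r) + B(R) = 1/52 + (29/11 + 411² - 164/11*411) = 1/52 + (29/11 + 168921 - 67404/11) = 1/52 + 162796 = 8465393/52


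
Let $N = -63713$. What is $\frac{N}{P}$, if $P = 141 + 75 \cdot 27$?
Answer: $- \frac{63713}{2166} \approx -29.415$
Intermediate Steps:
$P = 2166$ ($P = 141 + 2025 = 2166$)
$\frac{N}{P} = - \frac{63713}{2166}$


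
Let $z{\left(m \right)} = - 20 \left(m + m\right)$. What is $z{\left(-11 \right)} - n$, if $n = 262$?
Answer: $178$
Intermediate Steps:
$z{\left(m \right)} = - 40 m$ ($z{\left(m \right)} = - 20 \cdot 2 m = - 40 m$)
$z{\left(-11 \right)} - n = \left(-40\right) \left(-11\right) - 262 = 440 - 262 = 178$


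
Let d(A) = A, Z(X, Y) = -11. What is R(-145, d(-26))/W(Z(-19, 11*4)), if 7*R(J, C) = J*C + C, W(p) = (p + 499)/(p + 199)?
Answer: 87984/427 ≈ 206.05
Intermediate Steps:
W(p) = (499 + p)/(199 + p)
R(J, C) = C/7 + C*J/7 (R(J, C) = (J*C + C)/7 = (C*J + C)/7 = (C + C*J)/7 = C/7 + C*J/7)
R(-145, d(-26))/W(Z(-19, 11*4)) = ((1/7)*(-26)*(1 - 145))/(((499 - 11)/(199 - 11))) = ((1/7)*(-26)*(-144))/((488/188)) = 3744/(7*(((1/188)*488))) = 3744/(7*(122/47)) = (3744/7)*(47/122) = 87984/427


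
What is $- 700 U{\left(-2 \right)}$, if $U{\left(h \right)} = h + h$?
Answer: $2800$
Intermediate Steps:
$U{\left(h \right)} = 2 h$
$- 700 U{\left(-2 \right)} = - 700 \cdot 2 \left(-2\right) = \left(-700\right) \left(-4\right) = 2800$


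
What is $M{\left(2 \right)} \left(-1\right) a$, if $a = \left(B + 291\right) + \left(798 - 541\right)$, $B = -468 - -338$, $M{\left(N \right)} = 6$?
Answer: $-2508$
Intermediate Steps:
$B = -130$ ($B = -468 + 338 = -130$)
$a = 418$ ($a = \left(-130 + 291\right) + \left(798 - 541\right) = 161 + 257 = 418$)
$M{\left(2 \right)} \left(-1\right) a = 6 \left(-1\right) 418 = \left(-6\right) 418 = -2508$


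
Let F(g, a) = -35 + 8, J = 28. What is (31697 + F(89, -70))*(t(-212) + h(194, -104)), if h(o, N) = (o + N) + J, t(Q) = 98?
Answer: 6840720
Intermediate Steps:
F(g, a) = -27
h(o, N) = 28 + N + o (h(o, N) = (o + N) + 28 = (N + o) + 28 = 28 + N + o)
(31697 + F(89, -70))*(t(-212) + h(194, -104)) = (31697 - 27)*(98 + (28 - 104 + 194)) = 31670*(98 + 118) = 31670*216 = 6840720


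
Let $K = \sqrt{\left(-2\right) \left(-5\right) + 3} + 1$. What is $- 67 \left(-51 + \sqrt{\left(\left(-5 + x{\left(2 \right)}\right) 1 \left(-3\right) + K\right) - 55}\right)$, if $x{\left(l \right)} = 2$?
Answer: $3417 - 67 \sqrt{-45 + \sqrt{13}} \approx 3417.0 - 431.07 i$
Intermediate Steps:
$K = 1 + \sqrt{13}$ ($K = \sqrt{10 + 3} + 1 = \sqrt{13} + 1 = 1 + \sqrt{13} \approx 4.6056$)
$- 67 \left(-51 + \sqrt{\left(\left(-5 + x{\left(2 \right)}\right) 1 \left(-3\right) + K\right) - 55}\right) = - 67 \left(-51 + \sqrt{\left(\left(-5 + 2\right) 1 \left(-3\right) + \left(1 + \sqrt{13}\right)\right) - 55}\right) = - 67 \left(-51 + \sqrt{\left(\left(-3\right) 1 \left(-3\right) + \left(1 + \sqrt{13}\right)\right) - 55}\right) = - 67 \left(-51 + \sqrt{\left(\left(-3\right) \left(-3\right) + \left(1 + \sqrt{13}\right)\right) - 55}\right) = - 67 \left(-51 + \sqrt{\left(9 + \left(1 + \sqrt{13}\right)\right) - 55}\right) = - 67 \left(-51 + \sqrt{\left(10 + \sqrt{13}\right) - 55}\right) = - 67 \left(-51 + \sqrt{-45 + \sqrt{13}}\right) = 3417 - 67 \sqrt{-45 + \sqrt{13}}$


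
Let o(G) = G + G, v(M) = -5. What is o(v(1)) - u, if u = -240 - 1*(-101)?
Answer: 129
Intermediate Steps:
o(G) = 2*G
u = -139 (u = -240 + 101 = -139)
o(v(1)) - u = 2*(-5) - 1*(-139) = -10 + 139 = 129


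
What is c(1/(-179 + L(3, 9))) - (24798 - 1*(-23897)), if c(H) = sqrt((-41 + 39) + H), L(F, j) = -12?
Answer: -48695 + I*sqrt(73153)/191 ≈ -48695.0 + 1.4161*I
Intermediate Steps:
c(H) = sqrt(-2 + H)
c(1/(-179 + L(3, 9))) - (24798 - 1*(-23897)) = sqrt(-2 + 1/(-179 - 12)) - (24798 - 1*(-23897)) = sqrt(-2 + 1/(-191)) - (24798 + 23897) = sqrt(-2 - 1/191) - 1*48695 = sqrt(-383/191) - 48695 = I*sqrt(73153)/191 - 48695 = -48695 + I*sqrt(73153)/191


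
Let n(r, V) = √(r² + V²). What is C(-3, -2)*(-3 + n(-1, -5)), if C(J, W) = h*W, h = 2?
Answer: 12 - 4*√26 ≈ -8.3961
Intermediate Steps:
C(J, W) = 2*W
n(r, V) = √(V² + r²)
C(-3, -2)*(-3 + n(-1, -5)) = (2*(-2))*(-3 + √((-5)² + (-1)²)) = -4*(-3 + √(25 + 1)) = -4*(-3 + √26) = 12 - 4*√26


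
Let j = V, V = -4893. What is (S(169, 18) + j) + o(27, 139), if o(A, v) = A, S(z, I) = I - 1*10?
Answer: -4858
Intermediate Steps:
S(z, I) = -10 + I (S(z, I) = I - 10 = -10 + I)
j = -4893
(S(169, 18) + j) + o(27, 139) = ((-10 + 18) - 4893) + 27 = (8 - 4893) + 27 = -4885 + 27 = -4858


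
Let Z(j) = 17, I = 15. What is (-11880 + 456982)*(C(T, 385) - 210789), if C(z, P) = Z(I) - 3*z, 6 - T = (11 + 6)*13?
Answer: -93527947954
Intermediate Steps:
T = -215 (T = 6 - (11 + 6)*13 = 6 - 17*13 = 6 - 1*221 = 6 - 221 = -215)
C(z, P) = 17 - 3*z
(-11880 + 456982)*(C(T, 385) - 210789) = (-11880 + 456982)*((17 - 3*(-215)) - 210789) = 445102*((17 + 645) - 210789) = 445102*(662 - 210789) = 445102*(-210127) = -93527947954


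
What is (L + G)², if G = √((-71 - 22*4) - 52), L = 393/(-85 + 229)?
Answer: -468983/2304 + 131*I*√211/24 ≈ -203.55 + 79.287*I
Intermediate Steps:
L = 131/48 (L = 393/144 = 393*(1/144) = 131/48 ≈ 2.7292)
G = I*√211 (G = √((-71 - 1*88) - 52) = √((-71 - 88) - 52) = √(-159 - 52) = √(-211) = I*√211 ≈ 14.526*I)
(L + G)² = (131/48 + I*√211)²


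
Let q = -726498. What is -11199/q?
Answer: 3733/242166 ≈ 0.015415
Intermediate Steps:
-11199/q = -11199/(-726498) = -11199*(-1/726498) = 3733/242166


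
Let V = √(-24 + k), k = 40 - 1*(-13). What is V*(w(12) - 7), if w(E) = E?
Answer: 5*√29 ≈ 26.926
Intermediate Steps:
k = 53 (k = 40 + 13 = 53)
V = √29 (V = √(-24 + 53) = √29 ≈ 5.3852)
V*(w(12) - 7) = √29*(12 - 7) = √29*5 = 5*√29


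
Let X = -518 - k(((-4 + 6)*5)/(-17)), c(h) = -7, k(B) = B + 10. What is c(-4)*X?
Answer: 62762/17 ≈ 3691.9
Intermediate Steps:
k(B) = 10 + B
X = -8966/17 (X = -518 - (10 + ((-4 + 6)*5)/(-17)) = -518 - (10 + (2*5)*(-1/17)) = -518 - (10 + 10*(-1/17)) = -518 - (10 - 10/17) = -518 - 1*160/17 = -518 - 160/17 = -8966/17 ≈ -527.41)
c(-4)*X = -7*(-8966/17) = 62762/17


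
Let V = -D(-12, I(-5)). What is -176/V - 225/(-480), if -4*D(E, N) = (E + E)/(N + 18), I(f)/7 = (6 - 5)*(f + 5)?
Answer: 16911/32 ≈ 528.47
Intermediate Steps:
I(f) = 35 + 7*f (I(f) = 7*((6 - 5)*(f + 5)) = 7*(1*(5 + f)) = 7*(5 + f) = 35 + 7*f)
D(E, N) = -E/(2*(18 + N)) (D(E, N) = -(E + E)/(4*(N + 18)) = -2*E/(4*(18 + N)) = -E/(2*(18 + N)))
V = -1/3 (V = -(-1)*(-12)/(36 + 2*(35 + 7*(-5))) = -(-1)*(-12)/(36 + 2*(35 - 35)) = -(-1)*(-12)/(36 + 2*0) = -(-1)*(-12)/(36 + 0) = -(-1)*(-12)/36 = -1*1/3 = -1/3 ≈ -0.33333)
-176/V - 225/(-480) = -176/(-1/3) - 225/(-480) = -176*(-3) - 225*(-1/480) = 528 + 15/32 = 16911/32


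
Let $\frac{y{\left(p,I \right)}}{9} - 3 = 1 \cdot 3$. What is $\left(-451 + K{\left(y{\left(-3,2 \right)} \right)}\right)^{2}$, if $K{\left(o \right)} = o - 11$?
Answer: $166464$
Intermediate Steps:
$y{\left(p,I \right)} = 54$ ($y{\left(p,I \right)} = 27 + 9 \cdot 1 \cdot 3 = 27 + 9 \cdot 3 = 27 + 27 = 54$)
$K{\left(o \right)} = -11 + o$ ($K{\left(o \right)} = o - 11 = -11 + o$)
$\left(-451 + K{\left(y{\left(-3,2 \right)} \right)}\right)^{2} = \left(-451 + \left(-11 + 54\right)\right)^{2} = \left(-451 + 43\right)^{2} = \left(-408\right)^{2} = 166464$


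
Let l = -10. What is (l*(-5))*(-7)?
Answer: -350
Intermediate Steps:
(l*(-5))*(-7) = -10*(-5)*(-7) = 50*(-7) = -350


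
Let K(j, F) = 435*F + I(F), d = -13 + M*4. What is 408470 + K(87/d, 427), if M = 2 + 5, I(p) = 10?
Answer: 594225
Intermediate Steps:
M = 7
d = 15 (d = -13 + 7*4 = -13 + 28 = 15)
K(j, F) = 10 + 435*F (K(j, F) = 435*F + 10 = 10 + 435*F)
408470 + K(87/d, 427) = 408470 + (10 + 435*427) = 408470 + (10 + 185745) = 408470 + 185755 = 594225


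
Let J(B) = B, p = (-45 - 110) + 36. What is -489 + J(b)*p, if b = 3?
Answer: -846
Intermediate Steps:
p = -119 (p = -155 + 36 = -119)
-489 + J(b)*p = -489 + 3*(-119) = -489 - 357 = -846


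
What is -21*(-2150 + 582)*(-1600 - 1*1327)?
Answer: -96380256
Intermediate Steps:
-21*(-2150 + 582)*(-1600 - 1*1327) = -(-32928)*(-1600 - 1327) = -(-32928)*(-2927) = -21*4589536 = -96380256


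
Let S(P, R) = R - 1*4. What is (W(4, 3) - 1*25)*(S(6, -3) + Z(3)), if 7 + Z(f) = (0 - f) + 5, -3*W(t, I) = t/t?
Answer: 304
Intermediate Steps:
S(P, R) = -4 + R (S(P, R) = R - 4 = -4 + R)
W(t, I) = -⅓ (W(t, I) = -t/(3*t) = -⅓*1 = -⅓)
Z(f) = -2 - f (Z(f) = -7 + ((0 - f) + 5) = -7 + (-f + 5) = -7 + (5 - f) = -2 - f)
(W(4, 3) - 1*25)*(S(6, -3) + Z(3)) = (-⅓ - 1*25)*((-4 - 3) + (-2 - 1*3)) = (-⅓ - 25)*(-7 + (-2 - 3)) = -76*(-7 - 5)/3 = -76/3*(-12) = 304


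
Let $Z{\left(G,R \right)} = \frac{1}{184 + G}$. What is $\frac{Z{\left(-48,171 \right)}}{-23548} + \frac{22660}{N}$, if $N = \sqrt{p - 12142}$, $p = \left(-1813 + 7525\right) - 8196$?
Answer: $- \frac{1}{3202528} - \frac{110 i \sqrt{14626}}{71} \approx -3.1225 \cdot 10^{-7} - 187.37 i$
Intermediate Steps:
$p = -2484$ ($p = 5712 - 8196 = -2484$)
$N = i \sqrt{14626}$ ($N = \sqrt{-2484 - 12142} = \sqrt{-14626} = i \sqrt{14626} \approx 120.94 i$)
$\frac{Z{\left(-48,171 \right)}}{-23548} + \frac{22660}{N} = \frac{1}{\left(184 - 48\right) \left(-23548\right)} + \frac{22660}{i \sqrt{14626}} = \frac{1}{136} \left(- \frac{1}{23548}\right) + 22660 \left(- \frac{i \sqrt{14626}}{14626}\right) = \frac{1}{136} \left(- \frac{1}{23548}\right) - \frac{110 i \sqrt{14626}}{71} = - \frac{1}{3202528} - \frac{110 i \sqrt{14626}}{71}$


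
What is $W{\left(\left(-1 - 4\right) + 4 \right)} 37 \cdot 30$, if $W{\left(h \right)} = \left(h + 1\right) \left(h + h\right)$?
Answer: $0$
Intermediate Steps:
$W{\left(h \right)} = 2 h \left(1 + h\right)$ ($W{\left(h \right)} = \left(1 + h\right) 2 h = 2 h \left(1 + h\right)$)
$W{\left(\left(-1 - 4\right) + 4 \right)} 37 \cdot 30 = 2 \left(\left(-1 - 4\right) + 4\right) \left(1 + \left(\left(-1 - 4\right) + 4\right)\right) 37 \cdot 30 = 2 \left(-5 + 4\right) \left(1 + \left(-5 + 4\right)\right) 37 \cdot 30 = 2 \left(-1\right) \left(1 - 1\right) 37 \cdot 30 = 2 \left(-1\right) 0 \cdot 37 \cdot 30 = 0 \cdot 37 \cdot 30 = 0 \cdot 30 = 0$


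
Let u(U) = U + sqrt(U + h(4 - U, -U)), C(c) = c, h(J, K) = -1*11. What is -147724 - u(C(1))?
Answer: -147725 - I*sqrt(10) ≈ -1.4773e+5 - 3.1623*I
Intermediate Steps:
h(J, K) = -11
u(U) = U + sqrt(-11 + U) (u(U) = U + sqrt(U - 11) = U + sqrt(-11 + U))
-147724 - u(C(1)) = -147724 - (1 + sqrt(-11 + 1)) = -147724 - (1 + sqrt(-10)) = -147724 - (1 + I*sqrt(10)) = -147724 + (-1 - I*sqrt(10)) = -147725 - I*sqrt(10)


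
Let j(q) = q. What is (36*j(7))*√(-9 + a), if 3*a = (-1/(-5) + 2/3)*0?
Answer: 756*I ≈ 756.0*I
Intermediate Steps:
a = 0 (a = ((-1/(-5) + 2/3)*0)/3 = ((-1*(-⅕) + 2*(⅓))*0)/3 = ((⅕ + ⅔)*0)/3 = ((13/15)*0)/3 = (⅓)*0 = 0)
(36*j(7))*√(-9 + a) = (36*7)*√(-9 + 0) = 252*√(-9) = 252*(3*I) = 756*I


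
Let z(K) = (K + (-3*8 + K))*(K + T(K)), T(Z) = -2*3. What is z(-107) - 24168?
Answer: 2726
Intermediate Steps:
T(Z) = -6
z(K) = (-24 + 2*K)*(-6 + K) (z(K) = (K + (-3*8 + K))*(K - 6) = (K + (-24 + K))*(-6 + K) = (-24 + 2*K)*(-6 + K))
z(-107) - 24168 = (144 - 36*(-107) + 2*(-107)²) - 24168 = (144 + 3852 + 2*11449) - 24168 = (144 + 3852 + 22898) - 24168 = 26894 - 24168 = 2726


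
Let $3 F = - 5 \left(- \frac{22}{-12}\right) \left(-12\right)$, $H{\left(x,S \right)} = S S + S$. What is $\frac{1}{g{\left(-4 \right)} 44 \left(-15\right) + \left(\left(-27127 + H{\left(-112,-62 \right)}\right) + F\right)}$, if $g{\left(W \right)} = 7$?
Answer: $- \frac{3}{83785} \approx -3.5806 \cdot 10^{-5}$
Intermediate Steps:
$H{\left(x,S \right)} = S + S^{2}$ ($H{\left(x,S \right)} = S^{2} + S = S + S^{2}$)
$F = \frac{110}{3}$ ($F = \frac{- 5 \left(- \frac{22}{-12}\right) \left(-12\right)}{3} = \frac{- 5 \left(\left(-22\right) \left(- \frac{1}{12}\right)\right) \left(-12\right)}{3} = \frac{\left(-5\right) \frac{11}{6} \left(-12\right)}{3} = \frac{\left(- \frac{55}{6}\right) \left(-12\right)}{3} = \frac{1}{3} \cdot 110 = \frac{110}{3} \approx 36.667$)
$\frac{1}{g{\left(-4 \right)} 44 \left(-15\right) + \left(\left(-27127 + H{\left(-112,-62 \right)}\right) + F\right)} = \frac{1}{7 \cdot 44 \left(-15\right) - \left(\frac{81271}{3} + 62 \left(1 - 62\right)\right)} = \frac{1}{308 \left(-15\right) + \left(\left(-27127 - -3782\right) + \frac{110}{3}\right)} = \frac{1}{-4620 + \left(\left(-27127 + 3782\right) + \frac{110}{3}\right)} = \frac{1}{-4620 + \left(-23345 + \frac{110}{3}\right)} = \frac{1}{-4620 - \frac{69925}{3}} = \frac{1}{- \frac{83785}{3}} = - \frac{3}{83785}$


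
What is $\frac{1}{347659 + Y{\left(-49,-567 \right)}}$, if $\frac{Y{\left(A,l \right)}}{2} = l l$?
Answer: $\frac{1}{990637} \approx 1.0095 \cdot 10^{-6}$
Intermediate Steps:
$Y{\left(A,l \right)} = 2 l^{2}$ ($Y{\left(A,l \right)} = 2 l l = 2 l^{2}$)
$\frac{1}{347659 + Y{\left(-49,-567 \right)}} = \frac{1}{347659 + 2 \left(-567\right)^{2}} = \frac{1}{347659 + 2 \cdot 321489} = \frac{1}{347659 + 642978} = \frac{1}{990637}$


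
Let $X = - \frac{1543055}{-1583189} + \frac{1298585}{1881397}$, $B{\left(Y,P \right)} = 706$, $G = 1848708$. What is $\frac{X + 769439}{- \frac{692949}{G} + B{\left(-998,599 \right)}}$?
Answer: $\frac{1412327487783982059277332}{1295192561108687598889} \approx 1090.4$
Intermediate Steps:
$X = \frac{4959004535400}{2978607035033}$ ($X = \left(-1543055\right) \left(- \frac{1}{1583189}\right) + 1298585 \cdot \frac{1}{1881397} = \frac{1543055}{1583189} + \frac{1298585}{1881397} = \frac{4959004535400}{2978607035033} \approx 1.6649$)
$\frac{X + 769439}{- \frac{692949}{G} + B{\left(-998,599 \right)}} = \frac{\frac{4959004535400}{2978607035033} + 769439}{- \frac{692949}{1848708} + 706} = \frac{2291861377433291887}{2978607035033 \left(\left(-692949\right) \frac{1}{1848708} + 706\right)} = \frac{2291861377433291887}{2978607035033 \left(- \frac{230983}{616236} + 706\right)} = \frac{2291861377433291887}{2978607035033 \cdot \frac{434831633}{616236}} = \frac{2291861377433291887}{2978607035033} \cdot \frac{616236}{434831633} = \frac{1412327487783982059277332}{1295192561108687598889}$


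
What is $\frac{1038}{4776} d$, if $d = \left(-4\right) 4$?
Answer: $- \frac{692}{199} \approx -3.4774$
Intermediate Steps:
$d = -16$
$\frac{1038}{4776} d = \frac{1038}{4776} \left(-16\right) = 1038 \cdot \frac{1}{4776} \left(-16\right) = \frac{173}{796} \left(-16\right) = - \frac{692}{199}$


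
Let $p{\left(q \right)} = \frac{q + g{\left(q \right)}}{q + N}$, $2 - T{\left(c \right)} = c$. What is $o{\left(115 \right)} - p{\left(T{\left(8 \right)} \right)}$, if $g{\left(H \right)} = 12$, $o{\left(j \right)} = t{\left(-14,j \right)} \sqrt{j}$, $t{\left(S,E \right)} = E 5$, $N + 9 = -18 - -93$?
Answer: $- \frac{1}{10} + 575 \sqrt{115} \approx 6166.1$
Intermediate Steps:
$N = 66$ ($N = -9 - -75 = -9 + \left(-18 + 93\right) = -9 + 75 = 66$)
$T{\left(c \right)} = 2 - c$
$t{\left(S,E \right)} = 5 E$
$o{\left(j \right)} = 5 j^{\frac{3}{2}}$ ($o{\left(j \right)} = 5 j \sqrt{j} = 5 j^{\frac{3}{2}}$)
$p{\left(q \right)} = \frac{12 + q}{66 + q}$ ($p{\left(q \right)} = \frac{q + 12}{q + 66} = \frac{12 + q}{66 + q}$)
$o{\left(115 \right)} - p{\left(T{\left(8 \right)} \right)} = 5 \cdot 115^{\frac{3}{2}} - \frac{12 + \left(2 - 8\right)}{66 + \left(2 - 8\right)} = 5 \cdot 115 \sqrt{115} - \frac{12 + \left(2 - 8\right)}{66 + \left(2 - 8\right)} = 575 \sqrt{115} - \frac{12 - 6}{66 - 6} = 575 \sqrt{115} - \frac{1}{60} \cdot 6 = 575 \sqrt{115} - \frac{1}{10} = - \frac{1}{10} + 575 \sqrt{115}$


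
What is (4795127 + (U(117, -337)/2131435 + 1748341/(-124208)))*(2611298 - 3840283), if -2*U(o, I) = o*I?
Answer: -44575789076355131377011/7564036528 ≈ -5.8931e+12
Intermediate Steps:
U(o, I) = -I*o/2 (U(o, I) = -o*I/2 = -I*o/2)
(4795127 + (U(117, -337)/2131435 + 1748341/(-124208)))*(2611298 - 3840283) = (4795127 + (-½*(-337)*117/2131435 + 1748341/(-124208)))*(2611298 - 3840283) = (4795127 + ((39429/2)*(1/2131435) + 1748341*(-1/124208)))*(-1228985) = (4795127 + (39429/4262870 - 249763/17744))*(-1228985) = (4795127 - 532003785817/37820182640)*(-1228985) = (181352046918209463/37820182640)*(-1228985) = -44575789076355131377011/7564036528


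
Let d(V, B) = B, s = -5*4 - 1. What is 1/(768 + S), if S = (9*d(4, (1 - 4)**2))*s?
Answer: -1/933 ≈ -0.0010718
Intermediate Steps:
s = -21 (s = -20 - 1 = -21)
S = -1701 (S = (9*(1 - 4)**2)*(-21) = (9*(-3)**2)*(-21) = (9*9)*(-21) = 81*(-21) = -1701)
1/(768 + S) = 1/(768 - 1701) = 1/(-933) = -1/933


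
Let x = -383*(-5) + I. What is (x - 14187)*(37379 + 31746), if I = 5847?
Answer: -444128125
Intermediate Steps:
x = 7762 (x = -383*(-5) + 5847 = 1915 + 5847 = 7762)
(x - 14187)*(37379 + 31746) = (7762 - 14187)*(37379 + 31746) = -6425*69125 = -444128125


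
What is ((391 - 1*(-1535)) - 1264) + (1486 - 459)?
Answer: 1689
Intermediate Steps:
((391 - 1*(-1535)) - 1264) + (1486 - 459) = ((391 + 1535) - 1264) + 1027 = (1926 - 1264) + 1027 = 662 + 1027 = 1689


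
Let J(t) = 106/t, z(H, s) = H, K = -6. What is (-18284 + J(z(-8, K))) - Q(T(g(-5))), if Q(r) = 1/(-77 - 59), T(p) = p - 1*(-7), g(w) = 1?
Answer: -2488425/136 ≈ -18297.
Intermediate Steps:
T(p) = 7 + p (T(p) = p + 7 = 7 + p)
Q(r) = -1/136 (Q(r) = 1/(-136) = -1/136)
(-18284 + J(z(-8, K))) - Q(T(g(-5))) = (-18284 + 106/(-8)) - 1*(-1/136) = (-18284 + 106*(-1/8)) + 1/136 = (-18284 - 53/4) + 1/136 = -73189/4 + 1/136 = -2488425/136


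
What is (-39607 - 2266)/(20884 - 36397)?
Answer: 41873/15513 ≈ 2.6992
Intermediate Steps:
(-39607 - 2266)/(20884 - 36397) = -41873/(-15513) = -41873*(-1/15513) = 41873/15513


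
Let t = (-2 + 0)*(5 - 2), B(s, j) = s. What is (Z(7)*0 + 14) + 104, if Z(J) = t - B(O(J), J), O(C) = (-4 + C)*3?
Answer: 118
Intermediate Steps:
O(C) = -12 + 3*C
t = -6 (t = -2*3 = -6)
Z(J) = 6 - 3*J (Z(J) = -6 - (-12 + 3*J) = -6 + (12 - 3*J) = 6 - 3*J)
(Z(7)*0 + 14) + 104 = ((6 - 3*7)*0 + 14) + 104 = ((6 - 21)*0 + 14) + 104 = (-15*0 + 14) + 104 = (0 + 14) + 104 = 14 + 104 = 118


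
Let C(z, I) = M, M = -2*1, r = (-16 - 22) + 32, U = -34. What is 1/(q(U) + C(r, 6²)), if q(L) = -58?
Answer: -1/60 ≈ -0.016667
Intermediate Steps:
r = -6 (r = -38 + 32 = -6)
M = -2
C(z, I) = -2
1/(q(U) + C(r, 6²)) = 1/(-58 - 2) = 1/(-60) = -1/60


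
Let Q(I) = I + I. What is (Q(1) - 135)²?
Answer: 17689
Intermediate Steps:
Q(I) = 2*I
(Q(1) - 135)² = (2*1 - 135)² = (2 - 135)² = (-133)² = 17689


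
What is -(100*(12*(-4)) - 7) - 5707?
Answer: -900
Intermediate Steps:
-(100*(12*(-4)) - 7) - 5707 = -(100*(-48) - 7) - 5707 = -(-4800 - 7) - 5707 = -1*(-4807) - 5707 = 4807 - 5707 = -900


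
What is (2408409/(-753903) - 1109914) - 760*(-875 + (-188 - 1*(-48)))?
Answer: -28356569839/83767 ≈ -3.3852e+5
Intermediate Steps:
(2408409/(-753903) - 1109914) - 760*(-875 + (-188 - 1*(-48))) = (2408409*(-1/753903) - 1109914) - 760*(-875 + (-188 + 48)) = (-267601/83767 - 1109914) - 760*(-875 - 140) = -92974433639/83767 - 760*(-1015) = -92974433639/83767 + 771400 = -28356569839/83767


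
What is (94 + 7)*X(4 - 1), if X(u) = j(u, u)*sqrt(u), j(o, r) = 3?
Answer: 303*sqrt(3) ≈ 524.81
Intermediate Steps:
X(u) = 3*sqrt(u)
(94 + 7)*X(4 - 1) = (94 + 7)*(3*sqrt(4 - 1)) = 101*(3*sqrt(3)) = 303*sqrt(3)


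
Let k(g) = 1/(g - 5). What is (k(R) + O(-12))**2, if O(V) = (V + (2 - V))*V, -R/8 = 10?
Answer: 4165681/7225 ≈ 576.56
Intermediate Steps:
R = -80 (R = -8*10 = -80)
k(g) = 1/(-5 + g)
O(V) = 2*V
(k(R) + O(-12))**2 = (1/(-5 - 80) + 2*(-12))**2 = (1/(-85) - 24)**2 = (-1/85 - 24)**2 = (-2041/85)**2 = 4165681/7225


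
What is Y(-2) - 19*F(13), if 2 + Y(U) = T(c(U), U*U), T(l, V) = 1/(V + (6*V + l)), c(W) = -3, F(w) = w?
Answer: -6224/25 ≈ -248.96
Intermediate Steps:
T(l, V) = 1/(l + 7*V) (T(l, V) = 1/(V + (l + 6*V)) = 1/(l + 7*V))
Y(U) = -2 + 1/(-3 + 7*U**2) (Y(U) = -2 + 1/(-3 + 7*(U*U)) = -2 + 1/(-3 + 7*U**2))
Y(-2) - 19*F(13) = 7*(1 - 2*(-2)**2)/(-3 + 7*(-2)**2) - 19*13 = 7*(1 - 2*4)/(-3 + 7*4) - 247 = 7*(1 - 8)/(-3 + 28) - 247 = 7*(-7)/25 - 247 = 7*(1/25)*(-7) - 247 = -49/25 - 247 = -6224/25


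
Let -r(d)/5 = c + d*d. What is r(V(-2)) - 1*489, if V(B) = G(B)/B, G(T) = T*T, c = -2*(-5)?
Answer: -559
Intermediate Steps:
c = 10
G(T) = T²
V(B) = B (V(B) = B²/B = B)
r(d) = -50 - 5*d² (r(d) = -5*(10 + d*d) = -5*(10 + d²) = -50 - 5*d²)
r(V(-2)) - 1*489 = (-50 - 5*(-2)²) - 1*489 = (-50 - 5*4) - 489 = (-50 - 20) - 489 = -70 - 489 = -559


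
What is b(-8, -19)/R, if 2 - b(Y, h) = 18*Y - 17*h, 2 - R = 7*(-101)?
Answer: -177/709 ≈ -0.24965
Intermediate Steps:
R = 709 (R = 2 - 7*(-101) = 2 - 1*(-707) = 2 + 707 = 709)
b(Y, h) = 2 - 18*Y + 17*h (b(Y, h) = 2 - (18*Y - 17*h) = 2 - (-17*h + 18*Y) = 2 + (-18*Y + 17*h) = 2 - 18*Y + 17*h)
b(-8, -19)/R = (2 - 18*(-8) + 17*(-19))/709 = (2 + 144 - 323)*(1/709) = -177*1/709 = -177/709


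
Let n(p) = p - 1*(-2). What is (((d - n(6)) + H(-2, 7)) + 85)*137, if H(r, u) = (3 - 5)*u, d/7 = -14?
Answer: -4795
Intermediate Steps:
d = -98 (d = 7*(-14) = -98)
n(p) = 2 + p (n(p) = p + 2 = 2 + p)
H(r, u) = -2*u
(((d - n(6)) + H(-2, 7)) + 85)*137 = (((-98 - (2 + 6)) - 2*7) + 85)*137 = (((-98 - 1*8) - 14) + 85)*137 = (((-98 - 8) - 14) + 85)*137 = ((-106 - 14) + 85)*137 = (-120 + 85)*137 = -35*137 = -4795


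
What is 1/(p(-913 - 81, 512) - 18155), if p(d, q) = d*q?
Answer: -1/527083 ≈ -1.8972e-6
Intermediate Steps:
1/(p(-913 - 81, 512) - 18155) = 1/((-913 - 81)*512 - 18155) = 1/(-994*512 - 18155) = 1/(-508928 - 18155) = 1/(-527083) = -1/527083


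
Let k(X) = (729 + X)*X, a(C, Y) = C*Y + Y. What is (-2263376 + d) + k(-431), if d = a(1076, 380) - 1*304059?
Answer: -2286613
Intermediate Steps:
a(C, Y) = Y + C*Y
d = 105201 (d = 380*(1 + 1076) - 1*304059 = 380*1077 - 304059 = 409260 - 304059 = 105201)
k(X) = X*(729 + X)
(-2263376 + d) + k(-431) = (-2263376 + 105201) - 431*(729 - 431) = -2158175 - 431*298 = -2158175 - 128438 = -2286613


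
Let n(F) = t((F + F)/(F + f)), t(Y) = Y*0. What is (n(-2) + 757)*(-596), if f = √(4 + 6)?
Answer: -451172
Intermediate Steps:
f = √10 ≈ 3.1623
t(Y) = 0
n(F) = 0
(n(-2) + 757)*(-596) = (0 + 757)*(-596) = 757*(-596) = -451172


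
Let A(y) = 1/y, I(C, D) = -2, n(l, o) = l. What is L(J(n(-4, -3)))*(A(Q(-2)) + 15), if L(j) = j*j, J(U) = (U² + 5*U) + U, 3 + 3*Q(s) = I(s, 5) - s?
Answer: 896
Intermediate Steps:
Q(s) = -5/3 - s/3 (Q(s) = -1 + (-2 - s)/3 = -1 + (-⅔ - s/3) = -5/3 - s/3)
J(U) = U² + 6*U
L(j) = j²
L(J(n(-4, -3)))*(A(Q(-2)) + 15) = (-4*(6 - 4))²*(1/(-5/3 - ⅓*(-2)) + 15) = (-4*2)²*(1/(-5/3 + ⅔) + 15) = (-8)²*(1/(-1) + 15) = 64*(-1 + 15) = 64*14 = 896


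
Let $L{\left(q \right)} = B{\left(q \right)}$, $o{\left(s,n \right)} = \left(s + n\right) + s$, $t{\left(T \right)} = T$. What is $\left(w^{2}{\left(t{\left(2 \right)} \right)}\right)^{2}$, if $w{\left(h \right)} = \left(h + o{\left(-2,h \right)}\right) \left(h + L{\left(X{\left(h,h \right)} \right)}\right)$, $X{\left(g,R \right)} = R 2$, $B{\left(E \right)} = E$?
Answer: $0$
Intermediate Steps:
$o{\left(s,n \right)} = n + 2 s$ ($o{\left(s,n \right)} = \left(n + s\right) + s = n + 2 s$)
$X{\left(g,R \right)} = 2 R$
$L{\left(q \right)} = q$
$w{\left(h \right)} = 3 h \left(-4 + 2 h\right)$ ($w{\left(h \right)} = \left(h + \left(h + 2 \left(-2\right)\right)\right) \left(h + 2 h\right) = \left(h + \left(h - 4\right)\right) 3 h = \left(h + \left(-4 + h\right)\right) 3 h = \left(-4 + 2 h\right) 3 h = 3 h \left(-4 + 2 h\right)$)
$\left(w^{2}{\left(t{\left(2 \right)} \right)}\right)^{2} = \left(\left(6 \cdot 2 \left(-2 + 2\right)\right)^{2}\right)^{2} = \left(\left(6 \cdot 2 \cdot 0\right)^{2}\right)^{2} = \left(0^{2}\right)^{2} = 0^{2} = 0$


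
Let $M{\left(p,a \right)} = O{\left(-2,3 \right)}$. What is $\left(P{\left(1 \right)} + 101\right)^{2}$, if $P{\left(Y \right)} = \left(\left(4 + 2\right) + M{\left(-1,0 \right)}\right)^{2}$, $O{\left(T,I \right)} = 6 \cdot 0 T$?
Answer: $18769$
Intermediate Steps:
$O{\left(T,I \right)} = 0$ ($O{\left(T,I \right)} = 0 T = 0$)
$M{\left(p,a \right)} = 0$
$P{\left(Y \right)} = 36$ ($P{\left(Y \right)} = \left(\left(4 + 2\right) + 0\right)^{2} = \left(6 + 0\right)^{2} = 6^{2} = 36$)
$\left(P{\left(1 \right)} + 101\right)^{2} = \left(36 + 101\right)^{2} = 137^{2} = 18769$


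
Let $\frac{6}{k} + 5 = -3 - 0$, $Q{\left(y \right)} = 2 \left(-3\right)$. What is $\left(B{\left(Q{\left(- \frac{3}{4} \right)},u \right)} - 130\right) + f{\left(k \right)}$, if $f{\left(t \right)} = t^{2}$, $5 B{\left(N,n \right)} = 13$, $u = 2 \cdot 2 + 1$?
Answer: $- \frac{10147}{80} \approx -126.84$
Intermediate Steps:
$u = 5$ ($u = 4 + 1 = 5$)
$Q{\left(y \right)} = -6$
$B{\left(N,n \right)} = \frac{13}{5}$ ($B{\left(N,n \right)} = \frac{1}{5} \cdot 13 = \frac{13}{5}$)
$k = - \frac{3}{4}$ ($k = \frac{6}{-5 - 3} = \frac{6}{-8} = 6 \left(- \frac{1}{8}\right) = - \frac{3}{4} \approx -0.75$)
$\left(B{\left(Q{\left(- \frac{3}{4} \right)},u \right)} - 130\right) + f{\left(k \right)} = \left(\frac{13}{5} - 130\right) + \left(- \frac{3}{4}\right)^{2} = - \frac{637}{5} + \frac{9}{16} = - \frac{10147}{80}$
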